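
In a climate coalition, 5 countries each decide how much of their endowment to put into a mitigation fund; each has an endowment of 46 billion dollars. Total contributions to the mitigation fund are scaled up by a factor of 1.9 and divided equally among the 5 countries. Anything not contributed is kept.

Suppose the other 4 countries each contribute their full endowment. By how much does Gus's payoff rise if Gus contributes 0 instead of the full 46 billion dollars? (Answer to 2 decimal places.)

28.52 billion dollars

Switching from a contribution of 46 to 0 lets Gus keep an extra 46 billion dollars, but lowers the mitigation fund by 46, which costs Gus their own share of that drop: 1.9/5 × 46 = 17.48.
Net gain = 46 − 17.48 = 28.52. The private return per contributed unit (0.3800) is below 1, so free-riding is indeed the best response regardless of what the others do.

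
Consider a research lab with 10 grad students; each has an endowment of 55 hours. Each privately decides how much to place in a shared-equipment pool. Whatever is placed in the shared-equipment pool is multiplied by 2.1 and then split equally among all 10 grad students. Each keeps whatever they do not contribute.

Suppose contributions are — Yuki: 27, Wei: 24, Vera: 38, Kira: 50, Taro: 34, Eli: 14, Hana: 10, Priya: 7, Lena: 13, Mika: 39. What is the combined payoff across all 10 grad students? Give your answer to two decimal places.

Total contributed: 27 + 24 + 38 + 50 + 34 + 14 + 10 + 7 + 13 + 39 = 256; total kept: 10 × 55 − 256 = 294.
The shared-equipment pool pays out 2.1 × 256 = 537.60 in aggregate.
Group total = 294 + 537.60 = 831.60.

831.60 hours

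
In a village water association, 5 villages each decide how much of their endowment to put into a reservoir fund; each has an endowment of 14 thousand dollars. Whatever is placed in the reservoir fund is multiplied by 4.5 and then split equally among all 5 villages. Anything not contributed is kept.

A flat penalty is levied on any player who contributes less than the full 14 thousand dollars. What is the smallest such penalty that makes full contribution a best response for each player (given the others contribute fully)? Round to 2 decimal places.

1.40 thousand dollars

Given the others contribute fully, the best deviation is to contribute 0 (any partial contribution still incurs the fine and gives up units whose private return 0.9000 is below 1).
Deviating from 14 to 0 saves 14 thousand dollars but forfeits the deviator's share of the drop in the reservoir fund: 4.5/5 × 14 = 12.60.
So the deviation gain is 14 − 12.60 = 1.40, and the fine must be at least 1.40 thousand dollars to wipe it out.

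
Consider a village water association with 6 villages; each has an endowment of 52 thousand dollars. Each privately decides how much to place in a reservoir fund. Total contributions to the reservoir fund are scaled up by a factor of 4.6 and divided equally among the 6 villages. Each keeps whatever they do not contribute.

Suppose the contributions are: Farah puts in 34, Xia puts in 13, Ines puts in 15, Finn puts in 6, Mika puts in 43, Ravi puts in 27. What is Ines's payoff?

Total contributed: 34 + 13 + 15 + 6 + 43 + 27 = 138.
Each receives 4.6 × 138 / 6 = 105.80 from the reservoir fund.
Ines keeps 52 − 15 = 37, so Ines's payoff is 37 + 105.80 = 142.80.

142.80 thousand dollars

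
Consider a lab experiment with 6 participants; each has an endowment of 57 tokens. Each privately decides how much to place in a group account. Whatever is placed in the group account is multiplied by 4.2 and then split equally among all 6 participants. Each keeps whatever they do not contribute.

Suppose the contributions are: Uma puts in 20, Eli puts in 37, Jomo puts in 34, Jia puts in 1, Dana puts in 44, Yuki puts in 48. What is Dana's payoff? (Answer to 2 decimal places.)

Total contributed: 20 + 37 + 34 + 1 + 44 + 48 = 184.
Each receives 4.2 × 184 / 6 = 128.80 from the group account.
Dana keeps 57 − 44 = 13, so Dana's payoff is 13 + 128.80 = 141.80.

141.80 tokens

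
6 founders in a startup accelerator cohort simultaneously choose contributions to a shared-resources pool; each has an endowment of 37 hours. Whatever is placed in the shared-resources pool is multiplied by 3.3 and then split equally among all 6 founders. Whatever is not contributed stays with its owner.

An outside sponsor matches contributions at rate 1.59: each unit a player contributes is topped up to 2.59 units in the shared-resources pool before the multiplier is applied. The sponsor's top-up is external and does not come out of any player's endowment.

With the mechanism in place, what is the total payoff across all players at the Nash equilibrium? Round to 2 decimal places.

1897.43 hours

The effective private return per unit is now 3.3 × 2.59 / 6 = 1.4245 > 1, so every player's dominant strategy flips to full contribution.
So the Nash equilibrium is full contribution by all 6; the group earns 3.3 × 2.59 × 222 = 1897.43.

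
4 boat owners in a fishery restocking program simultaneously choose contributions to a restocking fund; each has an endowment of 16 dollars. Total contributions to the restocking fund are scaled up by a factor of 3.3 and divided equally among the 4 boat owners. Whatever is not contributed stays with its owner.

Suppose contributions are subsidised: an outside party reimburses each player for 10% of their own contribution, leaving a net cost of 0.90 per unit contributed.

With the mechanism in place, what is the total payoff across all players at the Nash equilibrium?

With the mechanism, a contributed unit returns (3.3/4) / 0.90 = 0.9167 per unit of net cost — still below 1 — so contributing 0 remains dominant for every player.
Everyone keeps their endowment and the group total is 4 × 16 = 64.

64.00 dollars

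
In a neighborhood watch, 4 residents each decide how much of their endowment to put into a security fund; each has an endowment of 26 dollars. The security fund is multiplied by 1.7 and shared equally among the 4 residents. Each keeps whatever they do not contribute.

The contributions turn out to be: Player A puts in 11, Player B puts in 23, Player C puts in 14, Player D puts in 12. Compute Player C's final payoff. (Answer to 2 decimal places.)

37.50 dollars

Total contributed: 11 + 23 + 14 + 12 = 60.
Each receives 1.7 × 60 / 4 = 25.50 from the security fund.
Player C keeps 26 − 14 = 12, so Player C's payoff is 12 + 25.50 = 37.50.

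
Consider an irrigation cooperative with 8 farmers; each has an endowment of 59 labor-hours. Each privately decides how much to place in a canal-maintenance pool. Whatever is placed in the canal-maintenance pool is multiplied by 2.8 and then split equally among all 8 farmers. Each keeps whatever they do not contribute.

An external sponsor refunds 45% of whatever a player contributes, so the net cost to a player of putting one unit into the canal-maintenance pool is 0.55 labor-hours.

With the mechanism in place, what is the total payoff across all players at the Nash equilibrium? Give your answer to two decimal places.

Even with the mechanism, each unit contributed returns only (2.8/8) / 0.55 = 0.6364 per unit of net cost, so contributing nothing is still dominant.
At the Nash equilibrium no one contributes; group total payoff = 8 × 59 = 472.

472.00 labor-hours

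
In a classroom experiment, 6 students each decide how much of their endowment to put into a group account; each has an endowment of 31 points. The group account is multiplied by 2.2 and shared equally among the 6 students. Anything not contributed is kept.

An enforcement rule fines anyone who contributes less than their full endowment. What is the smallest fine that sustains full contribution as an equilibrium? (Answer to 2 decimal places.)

Given the others contribute fully, the best deviation is to contribute 0 (any partial contribution still incurs the fine and gives up units whose private return 0.3667 is below 1).
Deviating from 31 to 0 saves 31 points but forfeits the deviator's share of the drop in the group account: 2.2/6 × 31 = 11.37.
So the deviation gain is 31 − 11.37 = 19.63, and the fine must be at least 19.63 points to wipe it out.

19.63 points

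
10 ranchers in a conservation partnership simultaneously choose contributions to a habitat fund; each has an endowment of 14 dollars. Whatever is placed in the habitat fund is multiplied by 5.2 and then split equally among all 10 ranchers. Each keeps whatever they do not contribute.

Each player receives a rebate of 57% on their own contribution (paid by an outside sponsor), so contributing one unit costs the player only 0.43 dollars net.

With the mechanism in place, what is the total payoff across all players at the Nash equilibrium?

With the mechanism, a contributed unit returns (5.2/10) / 0.43 = 1.2093 per unit of net cost to the contributor — now above 1 — so contributing fully is weakly dominant for every player.
So the Nash equilibrium is full contribution by all 10; the group earns 10 × (14 × 0.57 + 5.2 × 14) = 807.80.

807.80 dollars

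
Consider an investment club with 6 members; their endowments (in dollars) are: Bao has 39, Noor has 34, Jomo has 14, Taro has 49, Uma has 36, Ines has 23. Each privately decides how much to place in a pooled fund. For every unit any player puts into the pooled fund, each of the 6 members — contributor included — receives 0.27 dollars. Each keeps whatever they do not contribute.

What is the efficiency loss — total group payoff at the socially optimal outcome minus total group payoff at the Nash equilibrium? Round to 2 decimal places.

120.90 dollars

The private return per contributed unit is 0.27 < 1 for everyone, so the Nash equilibrium is zero contribution and the group total is Σ E_j = 39 + 34 + 14 + 49 + 36 + 23 = 195.
Each contributed unit returns 1.620 to the group, so the social optimum is full contribution by everyone: group total = 1.620 × 195 = 315.90.
Efficiency loss = (1.620 − 1) × 195 = 120.90.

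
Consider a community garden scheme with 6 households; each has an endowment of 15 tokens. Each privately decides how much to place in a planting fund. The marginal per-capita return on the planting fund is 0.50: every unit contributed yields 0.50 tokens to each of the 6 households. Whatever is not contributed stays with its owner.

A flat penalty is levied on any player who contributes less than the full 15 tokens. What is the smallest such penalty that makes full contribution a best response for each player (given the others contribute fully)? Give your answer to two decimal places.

7.50 tokens

Given the others contribute fully, the best deviation is to contribute 0 (any partial contribution still incurs the fine and gives up units whose private return 0.50 is below 1).
Deviating from 15 to 0 saves 15 tokens but forfeits the deviator's share of the drop in the planting fund: 0.50 × 15 = 7.50.
So the deviation gain is 15 − 7.50 = 7.50, and the fine must be at least 7.50 tokens to wipe it out.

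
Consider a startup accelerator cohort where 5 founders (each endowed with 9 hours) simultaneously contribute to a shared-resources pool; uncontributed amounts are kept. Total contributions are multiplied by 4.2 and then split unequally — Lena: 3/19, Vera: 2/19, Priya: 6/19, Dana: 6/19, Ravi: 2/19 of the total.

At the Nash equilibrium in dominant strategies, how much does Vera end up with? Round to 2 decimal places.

16.96 hours

For player j, contributing a unit is worthwhile iff 4.2 × (j's share) ≥ 1, i.e. iff j's share is at least 0.2381.
Priya and Dana are above the threshold, contributing 9 each; the remaining 3 contribute 0. Total contributed: 18.
Vera keeps 9 and receives 4.2 × 18 × 2/19 = 7.96 from the shared-resources pool, for a payoff of 16.96.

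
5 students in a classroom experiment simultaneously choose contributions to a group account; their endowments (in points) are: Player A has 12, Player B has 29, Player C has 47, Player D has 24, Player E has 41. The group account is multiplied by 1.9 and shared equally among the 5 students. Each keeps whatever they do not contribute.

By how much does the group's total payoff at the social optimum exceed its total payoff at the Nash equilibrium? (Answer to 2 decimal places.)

137.70 points

The private return per contributed unit is 1.9/5 = 0.3800 < 1 for every player regardless of endowment, so the Nash equilibrium is zero contribution and the group total is Σ E_j = 12 + 29 + 47 + 24 + 41 = 153.
Each contributed unit returns 1.900 to the group, so the social optimum is full contribution by everyone: group total = 1.900 × 153 = 290.70.
Efficiency loss = (1.900 − 1) × 153 = 137.70.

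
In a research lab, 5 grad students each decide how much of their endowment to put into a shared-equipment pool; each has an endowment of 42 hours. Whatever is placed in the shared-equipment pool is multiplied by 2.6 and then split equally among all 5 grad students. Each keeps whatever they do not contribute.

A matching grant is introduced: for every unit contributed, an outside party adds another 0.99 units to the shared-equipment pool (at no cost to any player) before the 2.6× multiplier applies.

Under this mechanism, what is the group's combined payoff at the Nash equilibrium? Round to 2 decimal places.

1086.54 hours

With the mechanism, a contributed unit returns 2.6 × 1.99 / 5 = 1.0348 per unit of net cost to the contributor — now above 1 — so contributing fully is weakly dominant for every player.
At the Nash equilibrium everyone contributes 42. Group total payoff = 2.6 × 1.99 × 210 = 1086.54.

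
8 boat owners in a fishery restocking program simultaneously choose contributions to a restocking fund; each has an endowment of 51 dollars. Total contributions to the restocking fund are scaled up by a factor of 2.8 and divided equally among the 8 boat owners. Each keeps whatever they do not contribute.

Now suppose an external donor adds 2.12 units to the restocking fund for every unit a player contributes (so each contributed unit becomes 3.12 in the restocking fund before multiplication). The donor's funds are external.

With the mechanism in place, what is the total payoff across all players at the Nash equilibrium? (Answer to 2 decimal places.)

The effective private return per unit is now 2.8 × 3.12 / 8 = 1.0920 > 1, so every player's dominant strategy flips to full contribution.
So the Nash equilibrium is full contribution by all 8; the group earns 2.8 × 3.12 × 408 = 3564.29.

3564.29 dollars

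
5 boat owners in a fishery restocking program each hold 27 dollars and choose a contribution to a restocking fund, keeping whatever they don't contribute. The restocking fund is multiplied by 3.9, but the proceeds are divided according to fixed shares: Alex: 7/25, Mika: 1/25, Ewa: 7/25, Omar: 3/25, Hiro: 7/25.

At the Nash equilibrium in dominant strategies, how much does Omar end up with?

64.91 dollars

Player j's private return per contributed unit is 3.9 × (j's share). Contributing is weakly dominant for j when that share is at least 1/3.9 = 0.2564, and contributing 0 is dominant otherwise.
Alex, Ewa and Hiro are above the threshold, contributing 27 each; the remaining 2 contribute 0. Total contributed: 81.
Omar keeps 27 and receives 3.9 × 81 × 3/25 = 37.91 from the restocking fund, for a payoff of 64.91.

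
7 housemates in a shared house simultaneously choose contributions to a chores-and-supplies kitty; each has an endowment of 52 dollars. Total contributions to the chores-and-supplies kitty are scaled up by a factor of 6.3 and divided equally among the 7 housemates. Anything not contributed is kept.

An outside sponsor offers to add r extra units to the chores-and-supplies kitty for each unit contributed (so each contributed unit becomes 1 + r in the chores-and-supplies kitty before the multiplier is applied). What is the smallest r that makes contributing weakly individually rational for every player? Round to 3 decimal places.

With matching at rate r, one contributed unit becomes (1 + r) in the chores-and-supplies kitty and returns 6.3 × (1 + r) / 7 to the contributor.
Setting this equal to 1: 1 + r = 7/6.3 = 1.1111.
So the minimum matching rate is r = 1.1111 − 1 = 0.111.

0.111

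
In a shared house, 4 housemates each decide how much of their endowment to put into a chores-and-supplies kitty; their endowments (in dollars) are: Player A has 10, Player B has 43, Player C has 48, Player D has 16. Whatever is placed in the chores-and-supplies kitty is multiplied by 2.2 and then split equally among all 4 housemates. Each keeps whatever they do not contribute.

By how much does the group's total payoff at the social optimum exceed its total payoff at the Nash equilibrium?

The private return per contributed unit is 2.2/4 = 0.5500 < 1 for every player regardless of endowment, so the Nash equilibrium is zero contribution and the group total is Σ E_j = 10 + 43 + 48 + 16 = 117.
Each contributed unit returns 2.200 to the group, so the social optimum is full contribution by everyone: group total = 2.200 × 117 = 257.40.
Efficiency loss = (2.200 − 1) × 117 = 140.40.

140.40 dollars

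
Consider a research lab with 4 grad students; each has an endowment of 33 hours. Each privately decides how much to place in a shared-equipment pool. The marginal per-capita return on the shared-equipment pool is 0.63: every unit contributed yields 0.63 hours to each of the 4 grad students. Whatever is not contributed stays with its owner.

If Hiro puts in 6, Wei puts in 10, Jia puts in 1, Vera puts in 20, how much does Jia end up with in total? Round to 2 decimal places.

55.31 hours

Total contributed: 6 + 10 + 1 + 20 = 37.
Each receives 0.63 × 37 = 23.31 from the shared-equipment pool.
Jia keeps 33 − 1 = 32, so Jia's payoff is 32 + 23.31 = 55.31.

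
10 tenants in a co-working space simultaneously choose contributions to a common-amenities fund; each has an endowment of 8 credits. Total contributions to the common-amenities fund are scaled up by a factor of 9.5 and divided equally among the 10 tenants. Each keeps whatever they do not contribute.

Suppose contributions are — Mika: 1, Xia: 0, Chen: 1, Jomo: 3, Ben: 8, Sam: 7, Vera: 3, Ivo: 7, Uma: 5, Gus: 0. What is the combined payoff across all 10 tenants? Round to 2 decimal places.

Total contributed: 1 + 0 + 1 + 3 + 8 + 7 + 3 + 7 + 5 + 0 = 35; total kept: 10 × 8 − 35 = 45.
The common-amenities fund pays out 9.5 × 35 = 332.50 in aggregate.
Group total = 45 + 332.50 = 377.50.

377.50 credits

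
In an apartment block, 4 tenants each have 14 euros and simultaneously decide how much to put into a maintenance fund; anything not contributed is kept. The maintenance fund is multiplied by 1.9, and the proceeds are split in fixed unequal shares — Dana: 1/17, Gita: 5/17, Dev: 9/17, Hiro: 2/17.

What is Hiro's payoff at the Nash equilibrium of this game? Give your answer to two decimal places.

Player j's private return per contributed unit is 1.9 × (j's share). Contributing is weakly dominant for j when that share is at least 1/1.9 = 0.5263, and contributing 0 is dominant otherwise.
Dev alone (share 9/17) is above the threshold, contributing 14; the remaining 3 contribute 0. Total contributed: 14.
Hiro keeps 14 and receives 1.9 × 14 × 2/17 = 3.13 from the maintenance fund, for a payoff of 17.13.

17.13 euros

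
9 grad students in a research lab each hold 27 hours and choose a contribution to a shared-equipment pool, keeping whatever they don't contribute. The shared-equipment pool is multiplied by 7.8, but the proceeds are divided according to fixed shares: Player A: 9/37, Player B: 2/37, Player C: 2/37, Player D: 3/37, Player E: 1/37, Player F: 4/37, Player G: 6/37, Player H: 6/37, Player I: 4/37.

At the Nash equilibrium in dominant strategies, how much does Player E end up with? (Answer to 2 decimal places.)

44.08 hours

For player j, contributing a unit is worthwhile iff 7.8 × (j's share) ≥ 1, i.e. iff j's share is at least 0.1282.
The shares above 0.1282 belong to Player A, Player G and Player H, contributing 27 each; the remaining 6 contribute 0. Total contributed: 81.
Player E keeps 27 and receives 7.8 × 81 × 1/37 = 17.08 from the shared-equipment pool, for a payoff of 44.08.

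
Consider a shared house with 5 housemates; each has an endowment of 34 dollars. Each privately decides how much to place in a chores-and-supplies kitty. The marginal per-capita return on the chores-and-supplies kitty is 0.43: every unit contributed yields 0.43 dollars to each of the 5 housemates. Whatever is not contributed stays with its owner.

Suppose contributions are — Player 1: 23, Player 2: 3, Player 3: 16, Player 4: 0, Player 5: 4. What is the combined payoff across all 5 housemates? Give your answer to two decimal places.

Total contributed: 23 + 3 + 16 + 0 + 4 = 46; total kept: 5 × 34 − 46 = 124.
The chores-and-supplies kitty pays out 0.43 × 5 × 46 = 98.90 in aggregate.
Group total = 124 + 98.90 = 222.90.

222.90 dollars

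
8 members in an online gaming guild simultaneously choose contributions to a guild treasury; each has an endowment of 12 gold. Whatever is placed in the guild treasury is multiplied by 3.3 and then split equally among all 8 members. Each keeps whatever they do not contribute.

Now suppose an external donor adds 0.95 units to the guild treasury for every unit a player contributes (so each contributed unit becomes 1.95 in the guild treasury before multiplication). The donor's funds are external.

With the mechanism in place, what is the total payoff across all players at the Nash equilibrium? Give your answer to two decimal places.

96.00 gold

The effective private return is 3.3 × 1.95 / 8 = 0.8044, which is still under 1, so the mechanism doesn't change anyone's dominant strategy: zero contribution.
Everyone keeps their endowment and the group total is 8 × 12 = 96.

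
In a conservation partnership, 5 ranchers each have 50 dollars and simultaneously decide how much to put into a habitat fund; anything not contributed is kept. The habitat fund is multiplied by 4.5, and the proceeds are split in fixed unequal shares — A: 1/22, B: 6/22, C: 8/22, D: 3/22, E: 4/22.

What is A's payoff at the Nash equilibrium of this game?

70.45 dollars

A player with share s gets back 4.5·s per unit contributed, so full contribution is dominant for anyone with s > 1/4.5 = 0.2222 and zero contribution is dominant for anyone below.
B and C clear that bar, contributing 50 each; the remaining 3 contribute 0. Total contributed: 100.
A keeps 50 and receives 4.5 × 100 × 1/22 = 20.45 from the habitat fund, for a payoff of 70.45.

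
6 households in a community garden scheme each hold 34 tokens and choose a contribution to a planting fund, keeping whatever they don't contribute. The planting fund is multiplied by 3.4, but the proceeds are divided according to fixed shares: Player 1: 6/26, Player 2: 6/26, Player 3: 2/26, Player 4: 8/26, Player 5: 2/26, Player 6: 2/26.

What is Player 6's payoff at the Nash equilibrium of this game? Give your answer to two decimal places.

42.89 tokens

A player with share s gets back 3.4·s per unit contributed, so full contribution is dominant for anyone with s > 1/3.4 = 0.2941 and zero contribution is dominant for anyone below.
Player 4 alone (share 8/26) is above the threshold, contributing 34; the remaining 5 contribute 0. Total contributed: 34.
Player 6 keeps 34 and receives 3.4 × 34 × 2/26 = 8.89 from the planting fund, for a payoff of 42.89.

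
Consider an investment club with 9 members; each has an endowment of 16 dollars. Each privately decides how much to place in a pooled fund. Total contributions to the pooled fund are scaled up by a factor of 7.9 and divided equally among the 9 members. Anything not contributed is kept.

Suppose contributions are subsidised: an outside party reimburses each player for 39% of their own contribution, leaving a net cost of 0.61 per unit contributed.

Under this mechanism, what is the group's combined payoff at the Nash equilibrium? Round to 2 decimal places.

1193.76 dollars

Under the mechanism each unit contributed yields (7.9/9) / 0.61 = 1.4390 back to its contributor per unit of net cost, which exceeds 1, making full contribution the dominant choice for everyone.
At the Nash equilibrium everyone contributes 16. Group total payoff = 9 × (16 × 0.39 + 7.9 × 16) = 1193.76.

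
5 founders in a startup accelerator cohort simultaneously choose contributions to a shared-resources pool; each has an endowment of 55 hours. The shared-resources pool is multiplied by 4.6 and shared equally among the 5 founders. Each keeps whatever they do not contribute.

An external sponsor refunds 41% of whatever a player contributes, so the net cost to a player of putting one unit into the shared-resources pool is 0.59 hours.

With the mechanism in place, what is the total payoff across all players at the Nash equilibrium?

The effective private return per unit is now (4.6/5) / 0.59 = 1.5593 > 1, so every player's dominant strategy flips to full contribution.
So the Nash equilibrium is full contribution by all 5; the group earns 5 × (55 × 0.41 + 4.6 × 55) = 1377.75.

1377.75 hours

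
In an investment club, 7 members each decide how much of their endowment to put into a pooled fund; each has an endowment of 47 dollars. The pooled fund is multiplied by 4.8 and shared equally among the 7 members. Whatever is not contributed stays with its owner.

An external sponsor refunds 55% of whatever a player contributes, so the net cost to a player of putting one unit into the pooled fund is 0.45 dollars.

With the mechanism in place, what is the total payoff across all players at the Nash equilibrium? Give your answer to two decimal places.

Under the mechanism each unit contributed yields (4.8/7) / 0.45 = 1.5238 back to its contributor per unit of net cost, which exceeds 1, making full contribution the dominant choice for everyone.
So the Nash equilibrium is full contribution by all 7; the group earns 7 × (47 × 0.55 + 4.8 × 47) = 1760.15.

1760.15 dollars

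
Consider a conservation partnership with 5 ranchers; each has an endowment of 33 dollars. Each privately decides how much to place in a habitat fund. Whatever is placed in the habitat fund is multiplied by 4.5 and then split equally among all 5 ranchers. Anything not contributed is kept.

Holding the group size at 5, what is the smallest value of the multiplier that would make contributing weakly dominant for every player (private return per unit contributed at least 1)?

A contributed unit returns (multiplier)/5 to its contributor.
This reaches 1 exactly when the multiplier is 5.

5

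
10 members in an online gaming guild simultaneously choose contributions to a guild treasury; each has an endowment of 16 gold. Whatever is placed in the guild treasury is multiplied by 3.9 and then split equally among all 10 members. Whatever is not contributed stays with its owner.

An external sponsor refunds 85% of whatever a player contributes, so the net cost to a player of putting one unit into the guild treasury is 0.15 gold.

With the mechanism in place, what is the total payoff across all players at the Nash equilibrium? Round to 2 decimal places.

The effective private return per unit is now (3.9/10) / 0.15 = 2.6000 > 1, so every player's dominant strategy flips to full contribution.
At the Nash equilibrium everyone contributes 16. Group total payoff = 10 × (16 × 0.85 + 3.9 × 16) = 760.00.

760.00 gold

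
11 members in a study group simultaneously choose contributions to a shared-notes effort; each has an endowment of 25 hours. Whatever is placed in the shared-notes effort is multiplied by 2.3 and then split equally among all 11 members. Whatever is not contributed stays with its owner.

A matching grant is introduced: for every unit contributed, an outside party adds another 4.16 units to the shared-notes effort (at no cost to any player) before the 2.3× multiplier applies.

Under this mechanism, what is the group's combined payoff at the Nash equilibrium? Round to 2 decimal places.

3263.70 hours

Under the mechanism each unit contributed yields 2.3 × 5.16 / 11 = 1.0789 back to its contributor per unit of net cost, which exceeds 1, making full contribution the dominant choice for everyone.
At the Nash equilibrium everyone contributes 25. Group total payoff = 2.3 × 5.16 × 275 = 3263.70.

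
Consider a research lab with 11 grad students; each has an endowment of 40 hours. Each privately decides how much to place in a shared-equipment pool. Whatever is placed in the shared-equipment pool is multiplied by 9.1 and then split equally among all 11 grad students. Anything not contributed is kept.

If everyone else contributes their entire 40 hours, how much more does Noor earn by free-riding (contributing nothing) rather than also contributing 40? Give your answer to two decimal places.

Switching from a contribution of 40 to 0 lets Noor keep an extra 40 hours, but lowers the shared-equipment pool by 40, which costs Noor their own share of that drop: 9.1/11 × 40 = 33.09.
Net gain = 40 − 33.09 = 6.91. The private return per contributed unit (0.8273) is below 1, so free-riding is indeed the best response regardless of what the others do.

6.91 hours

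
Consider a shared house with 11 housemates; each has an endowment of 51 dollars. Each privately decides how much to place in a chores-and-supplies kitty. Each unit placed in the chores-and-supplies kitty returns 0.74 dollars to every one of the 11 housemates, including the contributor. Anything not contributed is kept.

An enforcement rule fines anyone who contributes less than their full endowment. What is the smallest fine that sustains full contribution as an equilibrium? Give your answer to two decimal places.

13.26 dollars

Given the others contribute fully, the best deviation is to contribute 0 (any partial contribution still incurs the fine and gives up units whose private return 0.74 is below 1).
Deviating from 51 to 0 saves 51 dollars but forfeits the deviator's share of the drop in the chores-and-supplies kitty: 0.74 × 51 = 37.74.
So the deviation gain is 51 − 37.74 = 13.26, and the fine must be at least 13.26 dollars to wipe it out.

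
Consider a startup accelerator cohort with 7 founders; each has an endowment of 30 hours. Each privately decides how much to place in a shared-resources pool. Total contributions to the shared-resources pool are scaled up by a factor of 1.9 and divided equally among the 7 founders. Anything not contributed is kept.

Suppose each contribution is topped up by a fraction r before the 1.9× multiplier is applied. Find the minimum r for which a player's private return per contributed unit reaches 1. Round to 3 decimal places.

2.684

With matching at rate r, one contributed unit becomes (1 + r) in the shared-resources pool and returns 1.9 × (1 + r) / 7 to the contributor.
Setting this equal to 1: 1 + r = 7/1.9 = 3.6842.
So the minimum matching rate is r = 3.6842 − 1 = 2.684.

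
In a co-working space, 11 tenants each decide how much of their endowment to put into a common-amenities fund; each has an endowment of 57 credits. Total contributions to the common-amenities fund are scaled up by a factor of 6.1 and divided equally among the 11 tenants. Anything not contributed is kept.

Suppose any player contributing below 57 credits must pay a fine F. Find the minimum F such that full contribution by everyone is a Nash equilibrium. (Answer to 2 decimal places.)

Given the others contribute fully, the best deviation is to contribute 0 (any partial contribution still incurs the fine and gives up units whose private return 0.5545 is below 1).
Deviating from 57 to 0 saves 57 credits but forfeits the deviator's share of the drop in the common-amenities fund: 6.1/11 × 57 = 31.61.
So the deviation gain is 57 − 31.61 = 25.39, and the fine must be at least 25.39 credits to wipe it out.

25.39 credits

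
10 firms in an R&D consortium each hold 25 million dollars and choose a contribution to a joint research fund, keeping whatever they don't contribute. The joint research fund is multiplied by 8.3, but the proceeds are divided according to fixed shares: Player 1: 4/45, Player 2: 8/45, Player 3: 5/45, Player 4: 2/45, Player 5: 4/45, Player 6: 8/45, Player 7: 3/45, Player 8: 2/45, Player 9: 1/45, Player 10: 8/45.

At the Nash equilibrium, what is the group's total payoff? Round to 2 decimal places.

797.50 million dollars

Player j's private return per contributed unit is 8.3 × (j's share). Contributing is weakly dominant for j when that share is at least 1/8.3 = 0.1205, and contributing 0 is dominant otherwise.
Player 2, Player 6 and Player 10 clear that bar, contributing 25 each; the remaining 7 contribute 0. Total contributed: 75.
The joint research fund pays out 8.3 × 75 = 622.50 in total (split across the unequal shares, but the aggregate is all that matters for the group sum).
The 7 free-riders keep 25 each, adding 175. Group total = 175 + 622.50 = 797.50.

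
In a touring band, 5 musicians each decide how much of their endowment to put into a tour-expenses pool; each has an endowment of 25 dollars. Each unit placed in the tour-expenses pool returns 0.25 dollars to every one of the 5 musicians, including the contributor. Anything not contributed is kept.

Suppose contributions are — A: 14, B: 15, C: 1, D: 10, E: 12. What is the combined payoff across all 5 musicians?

Total contributed: 14 + 15 + 1 + 10 + 12 = 52; total kept: 5 × 25 − 52 = 73.
The tour-expenses pool pays out 0.25 × 5 × 52 = 65.00 in aggregate.
Group total = 73 + 65.00 = 138.00.

138.00 dollars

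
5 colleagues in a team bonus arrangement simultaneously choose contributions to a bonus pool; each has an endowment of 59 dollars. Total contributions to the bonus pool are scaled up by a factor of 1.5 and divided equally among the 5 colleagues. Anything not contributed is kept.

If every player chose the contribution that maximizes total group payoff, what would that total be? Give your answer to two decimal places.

442.50 dollars

Each contributed unit returns 1.500 to the group as a whole (0.3000 to each of 5 players), which exceeds 1, so the social optimum is full contribution: group total = 1.500 × 295 = 442.50.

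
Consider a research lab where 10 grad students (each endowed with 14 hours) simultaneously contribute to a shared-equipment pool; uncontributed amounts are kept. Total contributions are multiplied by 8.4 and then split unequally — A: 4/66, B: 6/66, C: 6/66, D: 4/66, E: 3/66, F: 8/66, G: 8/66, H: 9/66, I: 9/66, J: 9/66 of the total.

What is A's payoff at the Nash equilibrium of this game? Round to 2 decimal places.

49.64 hours

Each unit j contributes comes back to j as 8.4 × (j's share), so j prefers to contribute only if that share exceeds 1/8.4 = 0.1190; otherwise keeping the unit dominates.
F, G, H, I and J are above the threshold, contributing 14 each; the remaining 5 contribute 0. Total contributed: 70.
A keeps 14 and receives 8.4 × 70 × 4/66 = 35.64 from the shared-equipment pool, for a payoff of 49.64.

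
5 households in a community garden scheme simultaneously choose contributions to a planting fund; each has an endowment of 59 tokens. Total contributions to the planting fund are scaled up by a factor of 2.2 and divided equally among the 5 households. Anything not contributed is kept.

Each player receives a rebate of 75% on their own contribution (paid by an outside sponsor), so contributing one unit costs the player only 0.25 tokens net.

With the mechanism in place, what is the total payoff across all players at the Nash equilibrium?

Under the mechanism each unit contributed yields (2.2/5) / 0.25 = 1.7600 back to its contributor per unit of net cost, which exceeds 1, making full contribution the dominant choice for everyone.
So the Nash equilibrium is full contribution by all 5; the group earns 5 × (59 × 0.75 + 2.2 × 59) = 870.25.

870.25 tokens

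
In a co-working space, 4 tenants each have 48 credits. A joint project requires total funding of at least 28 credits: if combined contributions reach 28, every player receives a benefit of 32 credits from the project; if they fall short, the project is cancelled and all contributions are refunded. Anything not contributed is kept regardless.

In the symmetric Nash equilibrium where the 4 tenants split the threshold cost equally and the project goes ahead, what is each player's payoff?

73 credits

Equal share of the threshold: 28/4 = 7.
At this profile no one gains by cutting their contribution: any cut drops the total below 28, the project is cancelled, contributions are refunded, and the deviator ends with 48, which is less than 48 − 7 + 32 = 73. Contributing more than 7 just wastes the excess. So contributing exactly 7 is a best response.
Each player's payoff: 48 − 7 + 32 = 73.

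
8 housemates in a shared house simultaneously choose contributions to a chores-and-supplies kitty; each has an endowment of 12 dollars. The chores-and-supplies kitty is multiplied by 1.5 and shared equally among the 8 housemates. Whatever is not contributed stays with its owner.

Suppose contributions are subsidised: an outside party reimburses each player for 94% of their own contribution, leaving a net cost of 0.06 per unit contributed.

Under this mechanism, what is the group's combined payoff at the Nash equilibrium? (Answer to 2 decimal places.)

Under the mechanism each unit contributed yields (1.5/8) / 0.06 = 3.1250 back to its contributor per unit of net cost, which exceeds 1, making full contribution the dominant choice for everyone.
So the Nash equilibrium is full contribution by all 8; the group earns 8 × (12 × 0.94 + 1.5 × 12) = 234.24.

234.24 dollars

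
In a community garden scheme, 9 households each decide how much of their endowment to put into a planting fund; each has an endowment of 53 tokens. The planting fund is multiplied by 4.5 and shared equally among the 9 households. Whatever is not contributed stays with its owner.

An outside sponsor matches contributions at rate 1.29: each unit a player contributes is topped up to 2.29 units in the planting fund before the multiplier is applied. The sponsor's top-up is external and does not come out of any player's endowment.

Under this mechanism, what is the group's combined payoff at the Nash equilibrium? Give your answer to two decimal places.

4915.49 tokens

With the mechanism, a contributed unit returns 4.5 × 2.29 / 9 = 1.1450 per unit of net cost to the contributor — now above 1 — so contributing fully is weakly dominant for every player.
So the Nash equilibrium is full contribution by all 9; the group earns 4.5 × 2.29 × 477 = 4915.49.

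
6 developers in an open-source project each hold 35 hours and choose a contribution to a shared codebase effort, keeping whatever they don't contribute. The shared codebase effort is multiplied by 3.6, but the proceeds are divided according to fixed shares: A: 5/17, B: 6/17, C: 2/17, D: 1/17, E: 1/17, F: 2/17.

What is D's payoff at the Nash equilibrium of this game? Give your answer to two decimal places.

49.82 hours

Each unit j contributes comes back to j as 3.6 × (j's share), so j prefers to contribute only if that share exceeds 1/3.6 = 0.2778; otherwise keeping the unit dominates.
The shares above 0.2778 belong to A and B, contributing 35 each; the remaining 4 contribute 0. Total contributed: 70.
D keeps 35 and receives 3.6 × 70 × 1/17 = 14.82 from the shared codebase effort, for a payoff of 49.82.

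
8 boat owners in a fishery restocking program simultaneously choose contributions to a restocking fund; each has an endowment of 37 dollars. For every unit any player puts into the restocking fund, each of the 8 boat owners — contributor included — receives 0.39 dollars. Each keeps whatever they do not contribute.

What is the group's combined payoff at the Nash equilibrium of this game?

The private return per contributed unit is 0.39 < 1, so contributing 0 is dominant for every player. At the Nash equilibrium everyone keeps their 37, and the group total is 8 × 37 = 296.

296.00 dollars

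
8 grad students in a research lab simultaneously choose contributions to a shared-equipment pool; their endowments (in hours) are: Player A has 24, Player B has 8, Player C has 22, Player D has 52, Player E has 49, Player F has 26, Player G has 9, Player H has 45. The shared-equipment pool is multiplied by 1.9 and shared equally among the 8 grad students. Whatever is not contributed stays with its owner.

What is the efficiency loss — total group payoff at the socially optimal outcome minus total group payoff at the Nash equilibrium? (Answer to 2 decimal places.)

The private return per contributed unit is 1.9/8 = 0.2375 < 1 for every player regardless of endowment, so the Nash equilibrium is zero contribution and the group total is Σ E_j = 24 + 8 + 22 + 52 + 49 + 26 + 9 + 45 = 235.
Each contributed unit returns 1.900 to the group, so the social optimum is full contribution by everyone: group total = 1.900 × 235 = 446.50.
Efficiency loss = (1.900 − 1) × 235 = 211.50.

211.50 hours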